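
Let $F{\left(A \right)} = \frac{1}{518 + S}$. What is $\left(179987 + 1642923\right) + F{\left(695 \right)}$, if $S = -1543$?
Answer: $\frac{1868482749}{1025} \approx 1.8229 \cdot 10^{6}$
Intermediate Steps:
$F{\left(A \right)} = - \frac{1}{1025}$ ($F{\left(A \right)} = \frac{1}{518 - 1543} = \frac{1}{-1025} = - \frac{1}{1025}$)
$\left(179987 + 1642923\right) + F{\left(695 \right)} = \left(179987 + 1642923\right) - \frac{1}{1025} = 1822910 - \frac{1}{1025} = \frac{1868482749}{1025}$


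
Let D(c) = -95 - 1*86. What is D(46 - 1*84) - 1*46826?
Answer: -47007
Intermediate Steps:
D(c) = -181 (D(c) = -95 - 86 = -181)
D(46 - 1*84) - 1*46826 = -181 - 1*46826 = -181 - 46826 = -47007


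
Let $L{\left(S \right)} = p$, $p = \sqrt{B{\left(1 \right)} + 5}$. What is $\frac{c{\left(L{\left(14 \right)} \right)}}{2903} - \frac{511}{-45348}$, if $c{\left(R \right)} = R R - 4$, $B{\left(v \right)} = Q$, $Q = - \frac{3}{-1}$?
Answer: $\frac{1664825}{131645244} \approx 0.012646$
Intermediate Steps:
$Q = 3$ ($Q = \left(-3\right) \left(-1\right) = 3$)
$B{\left(v \right)} = 3$
$p = 2 \sqrt{2}$ ($p = \sqrt{3 + 5} = \sqrt{8} = 2 \sqrt{2} \approx 2.8284$)
$L{\left(S \right)} = 2 \sqrt{2}$
$c{\left(R \right)} = -4 + R^{2}$ ($c{\left(R \right)} = R^{2} - 4 = -4 + R^{2}$)
$\frac{c{\left(L{\left(14 \right)} \right)}}{2903} - \frac{511}{-45348} = \frac{-4 + \left(2 \sqrt{2}\right)^{2}}{2903} - \frac{511}{-45348} = \left(-4 + 8\right) \frac{1}{2903} - - \frac{511}{45348} = 4 \cdot \frac{1}{2903} + \frac{511}{45348} = \frac{4}{2903} + \frac{511}{45348} = \frac{1664825}{131645244}$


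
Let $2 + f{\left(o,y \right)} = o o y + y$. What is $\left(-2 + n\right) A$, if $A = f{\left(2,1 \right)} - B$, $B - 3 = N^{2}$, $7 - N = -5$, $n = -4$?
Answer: $864$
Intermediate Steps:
$N = 12$ ($N = 7 - -5 = 7 + 5 = 12$)
$B = 147$ ($B = 3 + 12^{2} = 3 + 144 = 147$)
$f{\left(o,y \right)} = -2 + y + y o^{2}$ ($f{\left(o,y \right)} = -2 + \left(o o y + y\right) = -2 + \left(o^{2} y + y\right) = -2 + \left(y o^{2} + y\right) = -2 + \left(y + y o^{2}\right) = -2 + y + y o^{2}$)
$A = -144$ ($A = \left(-2 + 1 + 1 \cdot 2^{2}\right) - 147 = \left(-2 + 1 + 1 \cdot 4\right) - 147 = \left(-2 + 1 + 4\right) - 147 = 3 - 147 = -144$)
$\left(-2 + n\right) A = \left(-2 - 4\right) \left(-144\right) = \left(-6\right) \left(-144\right) = 864$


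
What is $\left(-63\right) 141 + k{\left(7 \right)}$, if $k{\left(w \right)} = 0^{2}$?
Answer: $-8883$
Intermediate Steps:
$k{\left(w \right)} = 0$
$\left(-63\right) 141 + k{\left(7 \right)} = \left(-63\right) 141 + 0 = -8883 + 0 = -8883$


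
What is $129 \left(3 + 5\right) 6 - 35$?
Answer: $6157$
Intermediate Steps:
$129 \left(3 + 5\right) 6 - 35 = 129 \cdot 8 \cdot 6 - 35 = 129 \cdot 48 - 35 = 6192 - 35 = 6157$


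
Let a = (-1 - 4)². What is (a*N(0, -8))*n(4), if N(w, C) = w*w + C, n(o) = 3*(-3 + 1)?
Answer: 1200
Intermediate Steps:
a = 25 (a = (-5)² = 25)
n(o) = -6 (n(o) = 3*(-2) = -6)
N(w, C) = C + w² (N(w, C) = w² + C = C + w²)
(a*N(0, -8))*n(4) = (25*(-8 + 0²))*(-6) = (25*(-8 + 0))*(-6) = (25*(-8))*(-6) = -200*(-6) = 1200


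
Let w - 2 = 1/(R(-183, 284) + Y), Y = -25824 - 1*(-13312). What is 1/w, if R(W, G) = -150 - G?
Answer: 12946/25891 ≈ 0.50002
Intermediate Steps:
Y = -12512 (Y = -25824 + 13312 = -12512)
w = 25891/12946 (w = 2 + 1/((-150 - 1*284) - 12512) = 2 + 1/((-150 - 284) - 12512) = 2 + 1/(-434 - 12512) = 2 + 1/(-12946) = 2 - 1/12946 = 25891/12946 ≈ 1.9999)
1/w = 1/(25891/12946) = 12946/25891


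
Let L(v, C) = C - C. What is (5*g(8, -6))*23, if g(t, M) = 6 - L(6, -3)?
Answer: 690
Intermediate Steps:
L(v, C) = 0
g(t, M) = 6 (g(t, M) = 6 - 1*0 = 6 + 0 = 6)
(5*g(8, -6))*23 = (5*6)*23 = 30*23 = 690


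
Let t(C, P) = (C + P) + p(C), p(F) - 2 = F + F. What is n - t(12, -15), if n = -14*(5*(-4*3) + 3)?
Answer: 775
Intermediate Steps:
p(F) = 2 + 2*F (p(F) = 2 + (F + F) = 2 + 2*F)
t(C, P) = 2 + P + 3*C (t(C, P) = (C + P) + (2 + 2*C) = 2 + P + 3*C)
n = 798 (n = -14*(5*(-12) + 3) = -14*(-60 + 3) = -14*(-57) = 798)
n - t(12, -15) = 798 - (2 - 15 + 3*12) = 798 - (2 - 15 + 36) = 798 - 1*23 = 798 - 23 = 775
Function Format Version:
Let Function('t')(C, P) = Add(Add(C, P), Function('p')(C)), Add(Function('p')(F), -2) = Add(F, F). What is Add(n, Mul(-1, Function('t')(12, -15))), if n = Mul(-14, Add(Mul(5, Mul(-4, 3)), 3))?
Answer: 775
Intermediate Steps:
Function('p')(F) = Add(2, Mul(2, F)) (Function('p')(F) = Add(2, Add(F, F)) = Add(2, Mul(2, F)))
Function('t')(C, P) = Add(2, P, Mul(3, C)) (Function('t')(C, P) = Add(Add(C, P), Add(2, Mul(2, C))) = Add(2, P, Mul(3, C)))
n = 798 (n = Mul(-14, Add(Mul(5, -12), 3)) = Mul(-14, Add(-60, 3)) = Mul(-14, -57) = 798)
Add(n, Mul(-1, Function('t')(12, -15))) = Add(798, Mul(-1, Add(2, -15, Mul(3, 12)))) = Add(798, Mul(-1, Add(2, -15, 36))) = Add(798, Mul(-1, 23)) = Add(798, -23) = 775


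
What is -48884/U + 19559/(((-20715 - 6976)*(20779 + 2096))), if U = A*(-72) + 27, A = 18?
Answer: 10321548912043/267941577375 ≈ 38.522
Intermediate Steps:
U = -1269 (U = 18*(-72) + 27 = -1296 + 27 = -1269)
-48884/U + 19559/(((-20715 - 6976)*(20779 + 2096))) = -48884/(-1269) + 19559/(((-20715 - 6976)*(20779 + 2096))) = -48884*(-1/1269) + 19559/((-27691*22875)) = 48884/1269 + 19559/(-633431625) = 48884/1269 + 19559*(-1/633431625) = 48884/1269 - 19559/633431625 = 10321548912043/267941577375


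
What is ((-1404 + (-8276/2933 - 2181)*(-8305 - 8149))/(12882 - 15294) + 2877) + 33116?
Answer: 74621265757/3537198 ≈ 21096.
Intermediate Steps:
((-1404 + (-8276/2933 - 2181)*(-8305 - 8149))/(12882 - 15294) + 2877) + 33116 = ((-1404 + (-8276*1/2933 - 2181)*(-16454))/(-2412) + 2877) + 33116 = ((-1404 + (-8276/2933 - 2181)*(-16454))*(-1/2412) + 2877) + 33116 = ((-1404 - 6405149/2933*(-16454))*(-1/2412) + 2877) + 33116 = ((-1404 + 105390321646/2933)*(-1/2412) + 2877) + 33116 = ((105386203714/2933)*(-1/2412) + 2877) + 33116 = (-52693101857/3537198 + 2877) + 33116 = -42516583211/3537198 + 33116 = 74621265757/3537198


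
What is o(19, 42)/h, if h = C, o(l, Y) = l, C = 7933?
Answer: 19/7933 ≈ 0.0023951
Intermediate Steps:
h = 7933
o(19, 42)/h = 19/7933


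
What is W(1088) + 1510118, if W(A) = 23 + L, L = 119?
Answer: 1510260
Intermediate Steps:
W(A) = 142 (W(A) = 23 + 119 = 142)
W(1088) + 1510118 = 142 + 1510118 = 1510260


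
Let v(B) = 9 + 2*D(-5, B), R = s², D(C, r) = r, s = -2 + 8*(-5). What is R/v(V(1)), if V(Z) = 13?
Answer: 252/5 ≈ 50.400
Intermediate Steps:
s = -42 (s = -2 - 40 = -42)
R = 1764 (R = (-42)² = 1764)
v(B) = 9 + 2*B
R/v(V(1)) = 1764/(9 + 2*13) = 1764/(9 + 26) = 1764/35 = 1764*(1/35) = 252/5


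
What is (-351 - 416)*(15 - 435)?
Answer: 322140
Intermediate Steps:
(-351 - 416)*(15 - 435) = -767*(-420) = 322140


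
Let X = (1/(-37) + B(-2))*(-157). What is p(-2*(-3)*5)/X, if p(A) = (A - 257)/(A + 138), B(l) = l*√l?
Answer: -8399/288896328 + 310763*I*√2/144448164 ≈ -2.9073e-5 + 0.0030425*I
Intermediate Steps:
B(l) = l^(3/2)
p(A) = (-257 + A)/(138 + A)
X = 157/37 + 314*I*√2 (X = (1/(-37) + (-2)^(3/2))*(-157) = (-1/37 - 2*I*√2)*(-157) = 157/37 + 314*I*√2 ≈ 4.2432 + 444.06*I)
p(-2*(-3)*5)/X = ((-257 - 2*(-3)*5)/(138 - 2*(-3)*5))/(157/37 + 314*I*√2) = ((-257 + 6*5)/(138 + 6*5))/(157/37 + 314*I*√2) = ((-257 + 30)/(138 + 30))/(157/37 + 314*I*√2) = (-227/168)/(157/37 + 314*I*√2) = ((1/168)*(-227))/(157/37 + 314*I*√2) = -227/(168*(157/37 + 314*I*√2))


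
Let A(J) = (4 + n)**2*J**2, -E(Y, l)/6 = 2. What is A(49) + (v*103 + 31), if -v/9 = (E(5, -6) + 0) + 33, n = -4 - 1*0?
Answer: -19436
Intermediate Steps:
E(Y, l) = -12 (E(Y, l) = -6*2 = -12)
n = -4 (n = -4 + 0 = -4)
v = -189 (v = -9*((-12 + 0) + 33) = -9*(-12 + 33) = -9*21 = -189)
A(J) = 0 (A(J) = (4 - 4)**2*J**2 = 0**2*J**2 = 0*J**2 = 0)
A(49) + (v*103 + 31) = 0 + (-189*103 + 31) = 0 + (-19467 + 31) = 0 - 19436 = -19436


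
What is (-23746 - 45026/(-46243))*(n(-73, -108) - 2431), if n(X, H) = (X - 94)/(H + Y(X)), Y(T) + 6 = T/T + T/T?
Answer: 10670804102695/184972 ≈ 5.7689e+7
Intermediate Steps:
Y(T) = -4 (Y(T) = -6 + (T/T + T/T) = -6 + (1 + 1) = -6 + 2 = -4)
n(X, H) = (-94 + X)/(-4 + H) (n(X, H) = (X - 94)/(H - 4) = (-94 + X)/(-4 + H))
(-23746 - 45026/(-46243))*(n(-73, -108) - 2431) = (-23746 - 45026/(-46243))*((-94 - 73)/(-4 - 108) - 2431) = (-23746 - 45026*(-1/46243))*(-167/(-112) - 2431) = (-23746 + 45026/46243)*(-1/112*(-167) - 2431) = -1098041252*(167/112 - 2431)/46243 = -1098041252/46243*(-272105/112) = 10670804102695/184972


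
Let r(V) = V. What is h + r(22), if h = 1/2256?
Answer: 49633/2256 ≈ 22.000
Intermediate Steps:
h = 1/2256 ≈ 0.00044326
h + r(22) = 1/2256 + 22 = 49633/2256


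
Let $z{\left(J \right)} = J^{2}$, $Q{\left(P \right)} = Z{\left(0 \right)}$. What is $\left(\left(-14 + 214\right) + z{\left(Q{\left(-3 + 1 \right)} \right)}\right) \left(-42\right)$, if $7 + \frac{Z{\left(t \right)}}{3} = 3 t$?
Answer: $-26922$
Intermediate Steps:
$Z{\left(t \right)} = -21 + 9 t$ ($Z{\left(t \right)} = -21 + 3 \cdot 3 t = -21 + 9 t$)
$Q{\left(P \right)} = -21$ ($Q{\left(P \right)} = -21 + 9 \cdot 0 = -21 + 0 = -21$)
$\left(\left(-14 + 214\right) + z{\left(Q{\left(-3 + 1 \right)} \right)}\right) \left(-42\right) = \left(\left(-14 + 214\right) + \left(-21\right)^{2}\right) \left(-42\right) = \left(200 + 441\right) \left(-42\right) = 641 \left(-42\right) = -26922$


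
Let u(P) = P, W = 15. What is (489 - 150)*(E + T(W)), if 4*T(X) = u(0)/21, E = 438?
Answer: 148482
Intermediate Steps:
T(X) = 0 (T(X) = (0/21)/4 = (0*(1/21))/4 = (¼)*0 = 0)
(489 - 150)*(E + T(W)) = (489 - 150)*(438 + 0) = 339*438 = 148482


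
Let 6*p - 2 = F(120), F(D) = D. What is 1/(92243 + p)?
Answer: 3/276790 ≈ 1.0839e-5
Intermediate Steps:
p = 61/3 (p = ⅓ + (⅙)*120 = ⅓ + 20 = 61/3 ≈ 20.333)
1/(92243 + p) = 1/(92243 + 61/3) = 1/(276790/3) = 3/276790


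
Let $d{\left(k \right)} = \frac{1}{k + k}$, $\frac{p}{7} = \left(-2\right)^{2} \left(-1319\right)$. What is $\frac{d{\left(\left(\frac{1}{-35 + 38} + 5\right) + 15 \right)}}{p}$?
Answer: $- \frac{3}{4505704} \approx -6.6582 \cdot 10^{-7}$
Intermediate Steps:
$p = -36932$ ($p = 7 \left(-2\right)^{2} \left(-1319\right) = 7 \cdot 4 \left(-1319\right) = 7 \left(-5276\right) = -36932$)
$d{\left(k \right)} = \frac{1}{2 k}$
$\frac{d{\left(\left(\frac{1}{-35 + 38} + 5\right) + 15 \right)}}{p} = \frac{\frac{1}{2} \frac{1}{\left(\frac{1}{-35 + 38} + 5\right) + 15}}{-36932} = \frac{1}{2 \left(\left(\frac{1}{3} + 5\right) + 15\right)} \left(- \frac{1}{36932}\right) = \frac{1}{2 \left(\frac{16}{3} + 15\right)} \left(- \frac{1}{36932}\right) = \frac{1}{2 \cdot \frac{61}{3}} \left(- \frac{1}{36932}\right) = \frac{1}{2} \cdot \frac{3}{61} \left(- \frac{1}{36932}\right) = \frac{3}{122} \left(- \frac{1}{36932}\right) = - \frac{3}{4505704}$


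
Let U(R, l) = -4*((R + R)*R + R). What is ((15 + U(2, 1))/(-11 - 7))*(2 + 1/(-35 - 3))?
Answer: 625/228 ≈ 2.7412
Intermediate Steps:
U(R, l) = -8*R² - 4*R (U(R, l) = -4*((2*R)*R + R) = -4*(2*R² + R) = -4*(R + 2*R²) = -8*R² - 4*R)
((15 + U(2, 1))/(-11 - 7))*(2 + 1/(-35 - 3)) = ((15 - 4*2*(1 + 2*2))/(-11 - 7))*(2 + 1/(-35 - 3)) = ((15 - 4*2*(1 + 4))/(-18))*(2 + 1/(-38)) = ((15 - 4*2*5)*(-1/18))*(2 - 1/38) = ((15 - 40)*(-1/18))*(75/38) = -25*(-1/18)*(75/38) = (25/18)*(75/38) = 625/228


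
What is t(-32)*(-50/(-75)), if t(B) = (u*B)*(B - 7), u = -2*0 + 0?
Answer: 0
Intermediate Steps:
u = 0 (u = 0 + 0 = 0)
t(B) = 0 (t(B) = (0*B)*(B - 7) = 0*(-7 + B) = 0)
t(-32)*(-50/(-75)) = 0*(-50/(-75)) = 0*(-50*(-1/75)) = 0*(⅔) = 0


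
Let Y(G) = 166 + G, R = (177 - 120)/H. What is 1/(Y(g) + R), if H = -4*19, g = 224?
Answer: 4/1557 ≈ 0.0025690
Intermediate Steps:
H = -76
R = -¾ (R = (177 - 120)/(-76) = -1/76*57 = -¾ ≈ -0.75000)
1/(Y(g) + R) = 1/((166 + 224) - ¾) = 1/(390 - ¾) = 1/(1557/4) = 4/1557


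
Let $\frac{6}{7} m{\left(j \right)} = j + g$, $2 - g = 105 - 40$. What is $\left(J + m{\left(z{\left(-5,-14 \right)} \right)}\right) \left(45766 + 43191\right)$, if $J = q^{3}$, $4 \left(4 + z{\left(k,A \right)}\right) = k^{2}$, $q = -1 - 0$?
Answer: $- \frac{51150275}{8} \approx -6.3938 \cdot 10^{6}$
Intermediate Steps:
$q = -1$ ($q = -1 + 0 = -1$)
$z{\left(k,A \right)} = -4 + \frac{k^{2}}{4}$
$g = -63$ ($g = 2 - \left(105 - 40\right) = 2 - 65 = -63$)
$J = -1$ ($J = \left(-1\right)^{3} = -1$)
$m{\left(j \right)} = - \frac{147}{2} + \frac{7 j}{6}$ ($m{\left(j \right)} = \frac{7 \left(j - 63\right)}{6} = \frac{7 \left(-63 + j\right)}{6} = - \frac{147}{2} + \frac{7 j}{6}$)
$\left(J + m{\left(z{\left(-5,-14 \right)} \right)}\right) \left(45766 + 43191\right) = \left(-1 - \left(\frac{147}{2} - \frac{7 \left(-4 + \frac{\left(-5\right)^{2}}{4}\right)}{6}\right)\right) \left(45766 + 43191\right) = \left(-1 - \left(\frac{147}{2} - \frac{7 \left(-4 + \frac{1}{4} \cdot 25\right)}{6}\right)\right) 88957 = \left(-1 - \left(\frac{147}{2} - \frac{7 \left(-4 + \frac{25}{4}\right)}{6}\right)\right) 88957 = \left(-1 + \left(- \frac{147}{2} + \frac{7}{6} \cdot \frac{9}{4}\right)\right) 88957 = \left(-1 + \left(- \frac{147}{2} + \frac{21}{8}\right)\right) 88957 = \left(-1 - \frac{567}{8}\right) 88957 = \left(- \frac{575}{8}\right) 88957 = - \frac{51150275}{8}$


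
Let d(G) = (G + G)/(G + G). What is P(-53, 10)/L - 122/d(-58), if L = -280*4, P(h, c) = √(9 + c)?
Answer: -122 - √19/1120 ≈ -122.00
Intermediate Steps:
L = -1120
d(G) = 1 (d(G) = (2*G)/((2*G)) = (2*G)*(1/(2*G)) = 1)
P(-53, 10)/L - 122/d(-58) = √(9 + 10)/(-1120) - 122/1 = √19*(-1/1120) - 122*1 = -√19/1120 - 122 = -122 - √19/1120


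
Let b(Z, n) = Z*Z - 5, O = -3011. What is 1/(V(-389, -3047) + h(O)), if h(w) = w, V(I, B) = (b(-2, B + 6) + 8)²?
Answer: -1/2962 ≈ -0.00033761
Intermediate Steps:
b(Z, n) = -5 + Z² (b(Z, n) = Z² - 5 = -5 + Z²)
V(I, B) = 49 (V(I, B) = ((-5 + (-2)²) + 8)² = ((-5 + 4) + 8)² = (-1 + 8)² = 7² = 49)
1/(V(-389, -3047) + h(O)) = 1/(49 - 3011) = 1/(-2962) = -1/2962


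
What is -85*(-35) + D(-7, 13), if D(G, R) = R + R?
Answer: 3001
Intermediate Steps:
D(G, R) = 2*R
-85*(-35) + D(-7, 13) = -85*(-35) + 2*13 = 2975 + 26 = 3001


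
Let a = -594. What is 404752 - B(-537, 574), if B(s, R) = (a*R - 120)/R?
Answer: 116334362/287 ≈ 4.0535e+5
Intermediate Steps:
B(s, R) = (-120 - 594*R)/R (B(s, R) = (-594*R - 120)/R = (-120 - 594*R)/R)
404752 - B(-537, 574) = 404752 - (-594 - 120/574) = 404752 - (-594 - 120*1/574) = 404752 - (-594 - 60/287) = 404752 - 1*(-170538/287) = 404752 + 170538/287 = 116334362/287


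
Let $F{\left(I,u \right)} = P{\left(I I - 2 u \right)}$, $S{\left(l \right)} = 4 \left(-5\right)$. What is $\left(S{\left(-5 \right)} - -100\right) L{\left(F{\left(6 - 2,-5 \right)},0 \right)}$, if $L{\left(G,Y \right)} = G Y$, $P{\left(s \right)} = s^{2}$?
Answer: $0$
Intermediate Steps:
$S{\left(l \right)} = -20$
$F{\left(I,u \right)} = \left(I^{2} - 2 u\right)^{2}$ ($F{\left(I,u \right)} = \left(I I - 2 u\right)^{2} = \left(I^{2} - 2 u\right)^{2}$)
$\left(S{\left(-5 \right)} - -100\right) L{\left(F{\left(6 - 2,-5 \right)},0 \right)} = \left(-20 - -100\right) \left(\left(6 - 2\right)^{2} - -10\right)^{2} \cdot 0 = \left(-20 + 100\right) \left(4^{2} + 10\right)^{2} \cdot 0 = 80 \left(16 + 10\right)^{2} \cdot 0 = 80 \cdot 26^{2} \cdot 0 = 80 \cdot 676 \cdot 0 = 80 \cdot 0 = 0$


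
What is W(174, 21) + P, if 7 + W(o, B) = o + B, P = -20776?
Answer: -20588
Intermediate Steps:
W(o, B) = -7 + B + o (W(o, B) = -7 + (o + B) = -7 + (B + o) = -7 + B + o)
W(174, 21) + P = (-7 + 21 + 174) - 20776 = 188 - 20776 = -20588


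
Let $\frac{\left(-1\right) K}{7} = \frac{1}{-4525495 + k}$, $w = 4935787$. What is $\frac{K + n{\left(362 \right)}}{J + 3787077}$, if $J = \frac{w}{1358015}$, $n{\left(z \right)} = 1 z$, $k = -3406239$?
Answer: $\frac{3899251786285725}{40792212411922031428} \approx 9.5588 \cdot 10^{-5}$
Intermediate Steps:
$n{\left(z \right)} = z$
$J = \frac{4935787}{1358015} \approx 3.6346$
$K = \frac{7}{7931734}$ ($K = - \frac{7}{-4525495 - 3406239} = - \frac{7}{-7931734} = \left(-7\right) \left(- \frac{1}{7931734}\right) = \frac{7}{7931734} \approx 8.8253 \cdot 10^{-7}$)
$\frac{K + n{\left(362 \right)}}{J + 3787077} = \frac{\frac{7}{7931734} + 362}{\frac{4935787}{1358015} + 3787077} = \frac{2871287715}{7931734 \cdot \frac{5142912307942}{1358015}} = \frac{2871287715}{7931734} \cdot \frac{1358015}{5142912307942} = \frac{3899251786285725}{40792212411922031428}$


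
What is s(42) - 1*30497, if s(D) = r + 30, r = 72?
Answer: -30395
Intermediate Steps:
s(D) = 102 (s(D) = 72 + 30 = 102)
s(42) - 1*30497 = 102 - 1*30497 = 102 - 30497 = -30395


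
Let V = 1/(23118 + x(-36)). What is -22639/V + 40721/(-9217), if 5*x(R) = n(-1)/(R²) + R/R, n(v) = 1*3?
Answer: -10419685411588879/19908720 ≈ -5.2337e+8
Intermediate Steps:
n(v) = 3
x(R) = ⅕ + 3/(5*R²) (x(R) = (3/(R²) + R/R)/5 = (3/R² + 1)/5 = (1 + 3/R²)/5 = ⅕ + 3/(5*R²))
V = 2160/49935313 (V = 1/(23118 + (⅕)*(3 + (-36)²)/(-36)²) = 1/(23118 + (⅕)*(1/1296)*(3 + 1296)) = 1/(23118 + (⅕)*(1/1296)*1299) = 1/(23118 + 433/2160) = 1/(49935313/2160) = 2160/49935313 ≈ 4.3256e-5)
-22639/V + 40721/(-9217) = -22639/2160/49935313 + 40721/(-9217) = -22639*49935313/2160 + 40721*(-1/9217) = -1130485551007/2160 - 40721/9217 = -10419685411588879/19908720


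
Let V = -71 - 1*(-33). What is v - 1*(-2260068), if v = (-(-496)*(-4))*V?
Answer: 2335460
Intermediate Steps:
V = -38 (V = -71 + 33 = -38)
v = 75392 (v = -(-496)*(-4)*(-38) = -62*32*(-38) = -1984*(-38) = 75392)
v - 1*(-2260068) = 75392 - 1*(-2260068) = 75392 + 2260068 = 2335460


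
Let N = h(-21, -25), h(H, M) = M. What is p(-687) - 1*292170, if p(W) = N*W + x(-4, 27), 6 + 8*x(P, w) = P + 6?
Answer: -549991/2 ≈ -2.7500e+5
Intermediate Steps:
N = -25
x(P, w) = P/8 (x(P, w) = -¾ + (P + 6)/8 = -¾ + (6 + P)/8 = -¾ + (¾ + P/8) = P/8)
p(W) = -½ - 25*W (p(W) = -25*W + (⅛)*(-4) = -25*W - ½ = -½ - 25*W)
p(-687) - 1*292170 = (-½ - 25*(-687)) - 1*292170 = (-½ + 17175) - 292170 = 34349/2 - 292170 = -549991/2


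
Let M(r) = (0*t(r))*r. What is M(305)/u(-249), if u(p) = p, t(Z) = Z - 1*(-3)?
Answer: 0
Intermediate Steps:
t(Z) = 3 + Z (t(Z) = Z + 3 = 3 + Z)
M(r) = 0 (M(r) = (0*(3 + r))*r = 0*r = 0)
M(305)/u(-249) = 0/(-249) = 0*(-1/249) = 0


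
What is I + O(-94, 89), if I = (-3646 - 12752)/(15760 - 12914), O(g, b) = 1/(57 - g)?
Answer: -1236626/214873 ≈ -5.7551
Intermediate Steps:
I = -8199/1423 (I = -16398/2846 = -16398*1/2846 = -8199/1423 ≈ -5.7618)
I + O(-94, 89) = -8199/1423 - 1/(-57 - 94) = -8199/1423 - 1/(-151) = -8199/1423 - 1*(-1/151) = -8199/1423 + 1/151 = -1236626/214873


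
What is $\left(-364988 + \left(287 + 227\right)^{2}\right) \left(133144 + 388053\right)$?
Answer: $-52532488024$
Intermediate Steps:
$\left(-364988 + \left(287 + 227\right)^{2}\right) \left(133144 + 388053\right) = \left(-364988 + 514^{2}\right) 521197 = \left(-364988 + 264196\right) 521197 = \left(-100792\right) 521197 = -52532488024$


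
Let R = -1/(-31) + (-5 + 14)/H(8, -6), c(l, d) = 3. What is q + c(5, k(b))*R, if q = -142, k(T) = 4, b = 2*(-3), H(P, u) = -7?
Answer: -31630/217 ≈ -145.76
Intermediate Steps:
b = -6
R = -272/217 (R = -1/(-31) + (-5 + 14)/(-7) = -1*(-1/31) + 9*(-1/7) = 1/31 - 9/7 = -272/217 ≈ -1.2535)
q + c(5, k(b))*R = -142 + 3*(-272/217) = -142 - 816/217 = -31630/217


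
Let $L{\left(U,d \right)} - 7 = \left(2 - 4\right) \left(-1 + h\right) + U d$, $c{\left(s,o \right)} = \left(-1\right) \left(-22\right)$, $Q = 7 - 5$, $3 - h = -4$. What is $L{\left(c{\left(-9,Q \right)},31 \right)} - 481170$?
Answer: $-480493$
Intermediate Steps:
$h = 7$ ($h = 3 - -4 = 3 + 4 = 7$)
$Q = 2$ ($Q = 7 - 5 = 2$)
$c{\left(s,o \right)} = 22$
$L{\left(U,d \right)} = -5 + U d$ ($L{\left(U,d \right)} = 7 + \left(\left(2 - 4\right) \left(-1 + 7\right) + U d\right) = 7 + \left(\left(-2\right) 6 + U d\right) = 7 + \left(-12 + U d\right) = -5 + U d$)
$L{\left(c{\left(-9,Q \right)},31 \right)} - 481170 = \left(-5 + 22 \cdot 31\right) - 481170 = \left(-5 + 682\right) - 481170 = 677 - 481170 = -480493$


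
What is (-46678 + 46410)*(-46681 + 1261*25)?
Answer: 4061808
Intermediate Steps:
(-46678 + 46410)*(-46681 + 1261*25) = -268*(-46681 + 31525) = -268*(-15156) = 4061808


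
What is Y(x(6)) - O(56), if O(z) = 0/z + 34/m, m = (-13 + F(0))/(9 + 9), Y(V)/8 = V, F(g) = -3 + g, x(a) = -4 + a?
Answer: 217/4 ≈ 54.250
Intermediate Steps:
Y(V) = 8*V
m = -8/9 (m = (-13 + (-3 + 0))/(9 + 9) = (-13 - 3)/18 = -16*1/18 = -8/9 ≈ -0.88889)
O(z) = -153/4 (O(z) = 0/z + 34/(-8/9) = 0 + 34*(-9/8) = 0 - 153/4 = -153/4)
Y(x(6)) - O(56) = 8*(-4 + 6) - 1*(-153/4) = 8*2 + 153/4 = 16 + 153/4 = 217/4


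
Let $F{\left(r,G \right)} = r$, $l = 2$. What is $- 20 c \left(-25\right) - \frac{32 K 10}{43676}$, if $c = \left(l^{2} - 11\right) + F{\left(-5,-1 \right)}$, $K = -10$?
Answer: $- \frac{65513200}{10919} \approx -5999.9$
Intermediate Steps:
$c = -12$ ($c = \left(2^{2} - 11\right) - 5 = \left(4 - 11\right) - 5 = -7 - 5 = -12$)
$- 20 c \left(-25\right) - \frac{32 K 10}{43676} = \left(-20\right) \left(-12\right) \left(-25\right) - \frac{32 \left(-10\right) 10}{43676} = 240 \left(-25\right) - \left(-320\right) 10 \cdot \frac{1}{43676} = -6000 - \left(-3200\right) \frac{1}{43676} = -6000 - - \frac{800}{10919} = -6000 + \frac{800}{10919} = - \frac{65513200}{10919}$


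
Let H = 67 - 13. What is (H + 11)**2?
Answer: 4225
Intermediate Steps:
H = 54
(H + 11)**2 = (54 + 11)**2 = 65**2 = 4225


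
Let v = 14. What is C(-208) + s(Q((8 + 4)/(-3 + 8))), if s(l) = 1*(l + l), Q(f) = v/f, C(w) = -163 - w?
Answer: 170/3 ≈ 56.667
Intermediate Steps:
Q(f) = 14/f
s(l) = 2*l (s(l) = 1*(2*l) = 2*l)
C(-208) + s(Q((8 + 4)/(-3 + 8))) = (-163 - 1*(-208)) + 2*(14/(((8 + 4)/(-3 + 8)))) = (-163 + 208) + 2*(14/((12/5))) = 45 + 2*(14/((12*(⅕)))) = 45 + 2*(14/(12/5)) = 45 + 2*(14*(5/12)) = 45 + 2*(35/6) = 45 + 35/3 = 170/3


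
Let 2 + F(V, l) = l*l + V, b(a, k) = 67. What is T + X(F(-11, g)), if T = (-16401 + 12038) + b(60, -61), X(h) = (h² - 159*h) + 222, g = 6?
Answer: -7202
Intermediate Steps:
F(V, l) = -2 + V + l² (F(V, l) = -2 + (l*l + V) = -2 + (l² + V) = -2 + (V + l²) = -2 + V + l²)
X(h) = 222 + h² - 159*h
T = -4296 (T = (-16401 + 12038) + 67 = -4363 + 67 = -4296)
T + X(F(-11, g)) = -4296 + (222 + (-2 - 11 + 6²)² - 159*(-2 - 11 + 6²)) = -4296 + (222 + (-2 - 11 + 36)² - 159*(-2 - 11 + 36)) = -4296 + (222 + 23² - 159*23) = -4296 + (222 + 529 - 3657) = -4296 - 2906 = -7202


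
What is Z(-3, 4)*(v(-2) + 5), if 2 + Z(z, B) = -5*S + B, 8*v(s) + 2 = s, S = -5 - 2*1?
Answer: 333/2 ≈ 166.50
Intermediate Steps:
S = -7 (S = -5 - 2 = -7)
v(s) = -¼ + s/8
Z(z, B) = 33 + B (Z(z, B) = -2 + (-5*(-7) + B) = -2 + (35 + B) = 33 + B)
Z(-3, 4)*(v(-2) + 5) = (33 + 4)*((-¼ + (⅛)*(-2)) + 5) = 37*((-¼ - ¼) + 5) = 37*(-½ + 5) = 37*(9/2) = 333/2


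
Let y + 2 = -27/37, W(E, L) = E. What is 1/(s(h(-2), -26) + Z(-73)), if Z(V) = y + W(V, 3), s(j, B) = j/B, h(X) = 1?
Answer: -962/72889 ≈ -0.013198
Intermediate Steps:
y = -101/37 (y = -2 - 27/37 = -101/37 ≈ -2.7297)
Z(V) = -101/37 + V
1/(s(h(-2), -26) + Z(-73)) = 1/(1/(-26) + (-101/37 - 73)) = 1/(1*(-1/26) - 2802/37) = 1/(-1/26 - 2802/37) = 1/(-72889/962) = -962/72889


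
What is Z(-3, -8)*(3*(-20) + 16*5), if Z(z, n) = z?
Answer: -60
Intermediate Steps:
Z(-3, -8)*(3*(-20) + 16*5) = -3*(3*(-20) + 16*5) = -3*(-60 + 80) = -3*20 = -60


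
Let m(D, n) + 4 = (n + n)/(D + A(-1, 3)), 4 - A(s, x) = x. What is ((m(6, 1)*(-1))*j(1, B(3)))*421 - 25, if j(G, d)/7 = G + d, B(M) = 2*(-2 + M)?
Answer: 32813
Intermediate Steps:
B(M) = -4 + 2*M
A(s, x) = 4 - x
m(D, n) = -4 + 2*n/(1 + D) (m(D, n) = -4 + (n + n)/(D + (4 - 1*3)) = -4 + (2*n)/(D + (4 - 3)) = -4 + (2*n)/(D + 1) = -4 + (2*n)/(1 + D) = -4 + 2*n/(1 + D))
j(G, d) = 7*G + 7*d (j(G, d) = 7*(G + d) = 7*G + 7*d)
((m(6, 1)*(-1))*j(1, B(3)))*421 - 25 = (((2*(-2 + 1 - 2*6)/(1 + 6))*(-1))*(7*1 + 7*(-4 + 2*3)))*421 - 25 = (((2*(-2 + 1 - 12)/7)*(-1))*(7 + 7*(-4 + 6)))*421 - 25 = (((2*(⅐)*(-13))*(-1))*(7 + 7*2))*421 - 25 = ((-26/7*(-1))*(7 + 14))*421 - 25 = ((26/7)*21)*421 - 25 = 78*421 - 25 = 32838 - 25 = 32813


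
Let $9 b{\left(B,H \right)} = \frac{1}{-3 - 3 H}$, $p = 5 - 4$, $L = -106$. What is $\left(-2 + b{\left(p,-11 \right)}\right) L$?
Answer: $\frac{28567}{135} \approx 211.61$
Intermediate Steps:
$p = 1$ ($p = 5 - 4 = 1$)
$b{\left(B,H \right)} = \frac{1}{9 \left(-3 - 3 H\right)}$
$\left(-2 + b{\left(p,-11 \right)}\right) L = \left(-2 - \frac{1}{27 + 27 \left(-11\right)}\right) \left(-106\right) = \left(-2 - \frac{1}{27 - 297}\right) \left(-106\right) = \left(-2 - \frac{1}{-270}\right) \left(-106\right) = \left(-2 - - \frac{1}{270}\right) \left(-106\right) = \left(-2 + \frac{1}{270}\right) \left(-106\right) = \left(- \frac{539}{270}\right) \left(-106\right) = \frac{28567}{135}$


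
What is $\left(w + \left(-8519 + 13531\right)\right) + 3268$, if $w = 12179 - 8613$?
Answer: $11846$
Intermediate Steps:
$w = 3566$
$\left(w + \left(-8519 + 13531\right)\right) + 3268 = \left(3566 + \left(-8519 + 13531\right)\right) + 3268 = \left(3566 + 5012\right) + 3268 = 8578 + 3268 = 11846$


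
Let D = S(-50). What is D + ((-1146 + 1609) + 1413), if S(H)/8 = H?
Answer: 1476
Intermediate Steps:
S(H) = 8*H
D = -400 (D = 8*(-50) = -400)
D + ((-1146 + 1609) + 1413) = -400 + ((-1146 + 1609) + 1413) = -400 + (463 + 1413) = -400 + 1876 = 1476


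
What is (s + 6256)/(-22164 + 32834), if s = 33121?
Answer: 39377/10670 ≈ 3.6904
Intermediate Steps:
(s + 6256)/(-22164 + 32834) = (33121 + 6256)/(-22164 + 32834) = 39377/10670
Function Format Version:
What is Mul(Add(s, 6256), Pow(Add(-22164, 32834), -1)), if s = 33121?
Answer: Rational(39377, 10670) ≈ 3.6904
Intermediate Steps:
Mul(Add(s, 6256), Pow(Add(-22164, 32834), -1)) = Mul(Add(33121, 6256), Pow(Add(-22164, 32834), -1)) = Mul(39377, Pow(10670, -1)) = Mul(39377, Rational(1, 10670)) = Rational(39377, 10670)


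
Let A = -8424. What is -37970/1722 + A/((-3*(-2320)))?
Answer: -5807861/249690 ≈ -23.260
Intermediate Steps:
-37970/1722 + A/((-3*(-2320))) = -37970/1722 - 8424/((-3*(-2320))) = -37970*1/1722 - 8424/6960 = -18985/861 - 8424*1/6960 = -18985/861 - 351/290 = -5807861/249690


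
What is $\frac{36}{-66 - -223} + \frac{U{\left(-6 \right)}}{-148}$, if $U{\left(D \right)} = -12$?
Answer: $\frac{1803}{5809} \approx 0.31038$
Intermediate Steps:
$\frac{36}{-66 - -223} + \frac{U{\left(-6 \right)}}{-148} = \frac{36}{-66 - -223} - \frac{12}{-148} = \frac{36}{-66 + 223} - - \frac{3}{37} = \frac{36}{157} + \frac{3}{37} = \frac{1803}{5809}$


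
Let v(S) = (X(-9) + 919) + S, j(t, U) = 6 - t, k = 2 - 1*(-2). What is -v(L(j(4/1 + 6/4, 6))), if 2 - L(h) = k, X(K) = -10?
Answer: -907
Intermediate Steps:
k = 4 (k = 2 + 2 = 4)
L(h) = -2 (L(h) = 2 - 1*4 = 2 - 4 = -2)
v(S) = 909 + S (v(S) = (-10 + 919) + S = 909 + S)
-v(L(j(4/1 + 6/4, 6))) = -(909 - 2) = -1*907 = -907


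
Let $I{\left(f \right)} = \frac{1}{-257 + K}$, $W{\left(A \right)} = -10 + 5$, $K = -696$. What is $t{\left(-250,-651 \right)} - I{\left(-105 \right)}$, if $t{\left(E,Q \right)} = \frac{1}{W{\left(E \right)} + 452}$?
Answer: $\frac{1400}{425991} \approx 0.0032865$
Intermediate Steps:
$W{\left(A \right)} = -5$
$I{\left(f \right)} = - \frac{1}{953}$ ($I{\left(f \right)} = \frac{1}{-257 - 696} = \frac{1}{-953} = - \frac{1}{953}$)
$t{\left(E,Q \right)} = \frac{1}{447}$ ($t{\left(E,Q \right)} = \frac{1}{-5 + 452} = \frac{1}{447}$)
$t{\left(-250,-651 \right)} - I{\left(-105 \right)} = \frac{1}{447} - - \frac{1}{953} = \frac{1}{447} + \frac{1}{953} = \frac{1400}{425991}$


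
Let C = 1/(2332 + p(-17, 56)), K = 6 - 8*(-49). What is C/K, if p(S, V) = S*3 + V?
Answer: 1/930126 ≈ 1.0751e-6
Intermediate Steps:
p(S, V) = V + 3*S (p(S, V) = 3*S + V = V + 3*S)
K = 398 (K = 6 + 392 = 398)
C = 1/2337 (C = 1/(2332 + (56 + 3*(-17))) = 1/(2332 + (56 - 51)) = 1/(2332 + 5) = 1/2337 ≈ 0.00042790)
C/K = (1/2337)/398 = (1/2337)*(1/398) = 1/930126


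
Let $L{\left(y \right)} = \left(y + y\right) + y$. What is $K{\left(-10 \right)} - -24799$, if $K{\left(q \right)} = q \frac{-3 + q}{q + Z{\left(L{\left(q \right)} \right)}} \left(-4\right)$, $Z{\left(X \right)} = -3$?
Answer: $24839$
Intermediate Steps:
$L{\left(y \right)} = 3 y$ ($L{\left(y \right)} = 2 y + y = 3 y$)
$K{\left(q \right)} = - 4 q$ ($K{\left(q \right)} = q \frac{-3 + q}{q - 3} \left(-4\right) = q \frac{-3 + q}{-3 + q} \left(-4\right) = q 1 \left(-4\right) = q \left(-4\right) = - 4 q$)
$K{\left(-10 \right)} - -24799 = \left(-4\right) \left(-10\right) - -24799 = 40 + 24799 = 24839$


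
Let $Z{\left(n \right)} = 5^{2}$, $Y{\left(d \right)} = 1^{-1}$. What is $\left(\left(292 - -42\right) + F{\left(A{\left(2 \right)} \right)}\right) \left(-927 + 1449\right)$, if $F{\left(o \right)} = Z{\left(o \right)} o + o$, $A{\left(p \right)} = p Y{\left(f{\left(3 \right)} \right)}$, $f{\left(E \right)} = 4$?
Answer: $201492$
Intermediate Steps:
$Y{\left(d \right)} = 1$
$A{\left(p \right)} = p$ ($A{\left(p \right)} = p 1 = p$)
$Z{\left(n \right)} = 25$
$F{\left(o \right)} = 26 o$ ($F{\left(o \right)} = 25 o + o = 26 o$)
$\left(\left(292 - -42\right) + F{\left(A{\left(2 \right)} \right)}\right) \left(-927 + 1449\right) = \left(\left(292 - -42\right) + 26 \cdot 2\right) \left(-927 + 1449\right) = \left(\left(292 + 42\right) + 52\right) 522 = \left(334 + 52\right) 522 = 386 \cdot 522 = 201492$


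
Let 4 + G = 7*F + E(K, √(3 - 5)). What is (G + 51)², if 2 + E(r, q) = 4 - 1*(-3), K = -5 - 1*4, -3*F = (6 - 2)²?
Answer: 1936/9 ≈ 215.11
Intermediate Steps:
F = -16/3 (F = -(6 - 2)²/3 = -⅓*4² = -⅓*16 = -16/3 ≈ -5.3333)
K = -9 (K = -5 - 4 = -9)
E(r, q) = 5 (E(r, q) = -2 + (4 - 1*(-3)) = -2 + (4 + 3) = -2 + 7 = 5)
G = -109/3 (G = -4 + (7*(-16/3) + 5) = -4 + (-112/3 + 5) = -4 - 97/3 = -109/3 ≈ -36.333)
(G + 51)² = (-109/3 + 51)² = (44/3)² = 1936/9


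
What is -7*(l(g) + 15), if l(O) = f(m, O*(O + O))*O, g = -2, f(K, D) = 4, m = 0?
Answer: -49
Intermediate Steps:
l(O) = 4*O
-7*(l(g) + 15) = -7*(4*(-2) + 15) = -7*(-8 + 15) = -7*7 = -49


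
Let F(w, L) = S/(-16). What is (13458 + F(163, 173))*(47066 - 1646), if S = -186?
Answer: 1223580735/2 ≈ 6.1179e+8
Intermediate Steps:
F(w, L) = 93/8 (F(w, L) = -186/(-16) = -186*(-1/16) = 93/8)
(13458 + F(163, 173))*(47066 - 1646) = (13458 + 93/8)*(47066 - 1646) = (107757/8)*45420 = 1223580735/2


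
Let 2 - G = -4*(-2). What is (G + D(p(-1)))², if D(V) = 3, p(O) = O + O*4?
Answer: 9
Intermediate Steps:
G = -6 (G = 2 - (-4)*(-2) = 2 - 1*8 = 2 - 8 = -6)
p(O) = 5*O (p(O) = O + 4*O = 5*O)
(G + D(p(-1)))² = (-6 + 3)² = (-3)² = 9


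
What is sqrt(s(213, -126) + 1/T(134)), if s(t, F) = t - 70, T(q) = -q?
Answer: 3*sqrt(285286)/134 ≈ 11.958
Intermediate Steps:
s(t, F) = -70 + t
sqrt(s(213, -126) + 1/T(134)) = sqrt((-70 + 213) + 1/(-1*134)) = sqrt(143 + 1/(-134)) = sqrt(143 - 1/134) = sqrt(19161/134) = 3*sqrt(285286)/134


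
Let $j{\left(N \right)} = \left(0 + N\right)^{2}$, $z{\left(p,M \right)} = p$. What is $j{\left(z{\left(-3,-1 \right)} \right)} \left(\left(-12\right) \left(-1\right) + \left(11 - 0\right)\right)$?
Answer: $207$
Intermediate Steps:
$j{\left(N \right)} = N^{2}$
$j{\left(z{\left(-3,-1 \right)} \right)} \left(\left(-12\right) \left(-1\right) + \left(11 - 0\right)\right) = \left(-3\right)^{2} \left(\left(-12\right) \left(-1\right) + \left(11 - 0\right)\right) = 9 \left(12 + \left(11 + 0\right)\right) = 9 \left(12 + 11\right) = 9 \cdot 23 = 207$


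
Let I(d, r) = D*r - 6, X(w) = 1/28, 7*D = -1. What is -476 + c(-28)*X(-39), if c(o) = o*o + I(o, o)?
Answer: -6273/14 ≈ -448.07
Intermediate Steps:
D = -⅐ (D = (⅐)*(-1) = -⅐ ≈ -0.14286)
X(w) = 1/28
I(d, r) = -6 - r/7 (I(d, r) = -r/7 - 6 = -6 - r/7)
c(o) = -6 + o² - o/7 (c(o) = o*o + (-6 - o/7) = o² + (-6 - o/7) = -6 + o² - o/7)
-476 + c(-28)*X(-39) = -476 + (-6 + (-28)² - ⅐*(-28))*(1/28) = -476 + (-6 + 784 + 4)*(1/28) = -476 + 782*(1/28) = -476 + 391/14 = -6273/14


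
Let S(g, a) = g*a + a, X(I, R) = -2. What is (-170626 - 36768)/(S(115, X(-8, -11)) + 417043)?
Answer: -207394/416811 ≈ -0.49757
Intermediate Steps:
S(g, a) = a + a*g (S(g, a) = a*g + a = a + a*g)
(-170626 - 36768)/(S(115, X(-8, -11)) + 417043) = (-170626 - 36768)/(-2*(1 + 115) + 417043) = -207394/(-2*116 + 417043) = -207394/(-232 + 417043) = -207394/416811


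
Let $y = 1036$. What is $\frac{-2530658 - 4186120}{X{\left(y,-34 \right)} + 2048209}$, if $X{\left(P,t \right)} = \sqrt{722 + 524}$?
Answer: $- \frac{4585788383534}{1398386702145} + \frac{2238926 \sqrt{1246}}{1398386702145} \approx -3.2793$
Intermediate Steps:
$X{\left(P,t \right)} = \sqrt{1246}$
$\frac{-2530658 - 4186120}{X{\left(y,-34 \right)} + 2048209} = \frac{-2530658 - 4186120}{\sqrt{1246} + 2048209} = - \frac{6716778}{2048209 + \sqrt{1246}}$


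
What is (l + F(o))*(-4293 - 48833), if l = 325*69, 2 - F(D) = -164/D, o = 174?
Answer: -103661098106/87 ≈ -1.1915e+9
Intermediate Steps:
F(D) = 2 + 164/D (F(D) = 2 - (-164)/D = 2 + 164/D)
l = 22425
(l + F(o))*(-4293 - 48833) = (22425 + (2 + 164/174))*(-4293 - 48833) = (22425 + (2 + 164*(1/174)))*(-53126) = (22425 + (2 + 82/87))*(-53126) = (22425 + 256/87)*(-53126) = (1951231/87)*(-53126) = -103661098106/87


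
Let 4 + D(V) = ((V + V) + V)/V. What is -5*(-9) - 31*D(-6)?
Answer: 76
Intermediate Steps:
D(V) = -1 (D(V) = -4 + ((V + V) + V)/V = -4 + (2*V + V)/V = -4 + (3*V)/V = -4 + 3 = -1)
-5*(-9) - 31*D(-6) = -5*(-9) - 31*(-1) = 45 + 31 = 76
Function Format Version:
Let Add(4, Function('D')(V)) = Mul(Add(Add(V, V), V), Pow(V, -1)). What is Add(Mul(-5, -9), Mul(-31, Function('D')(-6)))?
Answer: 76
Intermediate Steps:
Function('D')(V) = -1 (Function('D')(V) = Add(-4, Mul(Add(Add(V, V), V), Pow(V, -1))) = Add(-4, Mul(Add(Mul(2, V), V), Pow(V, -1))) = Add(-4, Mul(Mul(3, V), Pow(V, -1))) = Add(-4, 3) = -1)
Add(Mul(-5, -9), Mul(-31, Function('D')(-6))) = Add(Mul(-5, -9), Mul(-31, -1)) = Add(45, 31) = 76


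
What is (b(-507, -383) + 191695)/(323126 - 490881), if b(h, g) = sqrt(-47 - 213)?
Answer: -5477/4793 - 2*I*sqrt(65)/167755 ≈ -1.1427 - 9.6119e-5*I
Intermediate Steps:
b(h, g) = 2*I*sqrt(65) (b(h, g) = sqrt(-260) = 2*I*sqrt(65))
(b(-507, -383) + 191695)/(323126 - 490881) = (2*I*sqrt(65) + 191695)/(323126 - 490881) = (191695 + 2*I*sqrt(65))/(-167755) = (191695 + 2*I*sqrt(65))*(-1/167755) = -5477/4793 - 2*I*sqrt(65)/167755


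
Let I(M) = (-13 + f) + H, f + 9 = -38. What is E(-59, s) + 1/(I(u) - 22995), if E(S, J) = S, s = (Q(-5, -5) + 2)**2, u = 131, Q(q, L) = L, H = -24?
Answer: -1361662/23079 ≈ -59.000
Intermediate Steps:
f = -47 (f = -9 - 38 = -47)
s = 9 (s = (-5 + 2)**2 = (-3)**2 = 9)
I(M) = -84 (I(M) = (-13 - 47) - 24 = -60 - 24 = -84)
E(-59, s) + 1/(I(u) - 22995) = -59 + 1/(-84 - 22995) = -59 + 1/(-23079) = -59 - 1/23079 = -1361662/23079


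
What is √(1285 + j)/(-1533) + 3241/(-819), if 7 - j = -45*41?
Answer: -463/117 - √3137/1533 ≈ -3.9938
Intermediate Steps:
j = 1852 (j = 7 - (-45)*41 = 7 - 1*(-1845) = 7 + 1845 = 1852)
√(1285 + j)/(-1533) + 3241/(-819) = √(1285 + 1852)/(-1533) + 3241/(-819) = √3137*(-1/1533) + 3241*(-1/819) = -√3137/1533 - 463/117 = -463/117 - √3137/1533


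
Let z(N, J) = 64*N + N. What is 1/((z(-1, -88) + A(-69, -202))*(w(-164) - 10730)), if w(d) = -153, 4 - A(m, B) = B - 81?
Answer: -1/2416026 ≈ -4.1390e-7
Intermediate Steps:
A(m, B) = 85 - B (A(m, B) = 4 - (B - 81) = 4 - (-81 + B) = 4 + (81 - B) = 85 - B)
z(N, J) = 65*N
1/((z(-1, -88) + A(-69, -202))*(w(-164) - 10730)) = 1/((65*(-1) + (85 - 1*(-202)))*(-153 - 10730)) = 1/((-65 + (85 + 202))*(-10883)) = 1/((-65 + 287)*(-10883)) = 1/(222*(-10883)) = 1/(-2416026) = -1/2416026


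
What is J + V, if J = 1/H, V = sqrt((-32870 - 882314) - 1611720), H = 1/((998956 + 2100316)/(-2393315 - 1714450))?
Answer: -3099272/4107765 + 2*I*sqrt(631726) ≈ -0.75449 + 1589.6*I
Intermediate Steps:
H = -4107765/3099272 (H = 1/(3099272/(-4107765)) = 1/(3099272*(-1/4107765)) = 1/(-3099272/4107765) = -4107765/3099272 ≈ -1.3254)
V = 2*I*sqrt(631726) (V = sqrt(-915184 - 1611720) = sqrt(-2526904) = 2*I*sqrt(631726) ≈ 1589.6*I)
J = -3099272/4107765 (J = 1/(-4107765/3099272) = -3099272/4107765 ≈ -0.75449)
J + V = -3099272/4107765 + 2*I*sqrt(631726)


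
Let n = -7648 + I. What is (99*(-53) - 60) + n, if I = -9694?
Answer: -22649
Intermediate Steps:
n = -17342 (n = -7648 - 9694 = -17342)
(99*(-53) - 60) + n = (99*(-53) - 60) - 17342 = (-5247 - 60) - 17342 = -5307 - 17342 = -22649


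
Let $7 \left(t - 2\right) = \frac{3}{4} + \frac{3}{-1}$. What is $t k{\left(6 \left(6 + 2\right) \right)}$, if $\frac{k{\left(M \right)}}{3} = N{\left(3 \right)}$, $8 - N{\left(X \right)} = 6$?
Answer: $\frac{141}{14} \approx 10.071$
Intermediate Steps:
$N{\left(X \right)} = 2$ ($N{\left(X \right)} = 8 - 6 = 2$)
$t = \frac{47}{28}$ ($t = 2 + \frac{\frac{3}{4} + \frac{3}{-1}}{7} = 2 + \frac{3 \cdot \frac{1}{4} + 3 \left(-1\right)}{7} = 2 + \frac{\frac{3}{4} - 3}{7} = 2 + \frac{1}{7} \left(- \frac{9}{4}\right) = 2 - \frac{9}{28} = \frac{47}{28} \approx 1.6786$)
$k{\left(M \right)} = 6$ ($k{\left(M \right)} = 3 \cdot 2 = 6$)
$t k{\left(6 \left(6 + 2\right) \right)} = \frac{47}{28} \cdot 6 = \frac{141}{14}$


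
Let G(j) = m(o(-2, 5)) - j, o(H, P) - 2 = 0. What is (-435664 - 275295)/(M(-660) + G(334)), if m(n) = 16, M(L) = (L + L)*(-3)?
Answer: -710959/3642 ≈ -195.21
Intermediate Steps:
o(H, P) = 2 (o(H, P) = 2 + 0 = 2)
M(L) = -6*L (M(L) = (2*L)*(-3) = -6*L)
G(j) = 16 - j
(-435664 - 275295)/(M(-660) + G(334)) = (-435664 - 275295)/(-6*(-660) + (16 - 1*334)) = -710959/(3960 + (16 - 334)) = -710959/(3960 - 318) = -710959/3642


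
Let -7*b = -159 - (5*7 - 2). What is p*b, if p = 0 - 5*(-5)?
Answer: 4800/7 ≈ 685.71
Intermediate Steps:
p = 25 (p = 0 + 25 = 25)
b = 192/7 (b = -(-159 - (5*7 - 2))/7 = -(-159 - (35 - 2))/7 = -(-159 - 1*33)/7 = -(-159 - 33)/7 = -⅐*(-192) = 192/7 ≈ 27.429)
p*b = 25*(192/7) = 4800/7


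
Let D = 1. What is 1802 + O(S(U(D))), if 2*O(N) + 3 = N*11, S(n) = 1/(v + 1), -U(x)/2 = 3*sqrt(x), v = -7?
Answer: 21595/12 ≈ 1799.6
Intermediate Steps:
U(x) = -6*sqrt(x)
S(n) = -1/6 (S(n) = 1/(-7 + 1) = 1/(-6) = -1/6)
O(N) = -3/2 + 11*N/2 (O(N) = -3/2 + (N*11)/2 = -3/2 + (11*N)/2 = -3/2 + 11*N/2)
1802 + O(S(U(D))) = 1802 + (-3/2 + (11/2)*(-1/6)) = 1802 + (-3/2 - 11/12) = 1802 - 29/12 = 21595/12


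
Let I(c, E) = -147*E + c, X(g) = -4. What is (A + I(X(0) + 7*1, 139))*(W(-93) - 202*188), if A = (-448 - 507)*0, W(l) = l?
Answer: 777749670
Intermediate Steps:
A = 0 (A = -955*0 = 0)
I(c, E) = c - 147*E
(A + I(X(0) + 7*1, 139))*(W(-93) - 202*188) = (0 + ((-4 + 7*1) - 147*139))*(-93 - 202*188) = (0 + ((-4 + 7) - 20433))*(-93 - 37976) = (0 + (3 - 20433))*(-38069) = (0 - 20430)*(-38069) = -20430*(-38069) = 777749670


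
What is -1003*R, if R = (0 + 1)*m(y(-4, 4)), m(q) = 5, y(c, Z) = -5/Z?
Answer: -5015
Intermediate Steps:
R = 5 (R = (0 + 1)*5 = 1*5 = 5)
-1003*R = -1003*5 = -5015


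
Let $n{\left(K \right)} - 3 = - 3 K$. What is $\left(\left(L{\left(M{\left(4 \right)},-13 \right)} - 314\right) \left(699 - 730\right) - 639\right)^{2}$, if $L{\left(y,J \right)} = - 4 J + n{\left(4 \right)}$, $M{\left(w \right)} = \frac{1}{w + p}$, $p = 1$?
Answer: $60248644$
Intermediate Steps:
$n{\left(K \right)} = 3 - 3 K$
$M{\left(w \right)} = \frac{1}{1 + w}$ ($M{\left(w \right)} = \frac{1}{w + 1} = \frac{1}{1 + w}$)
$L{\left(y,J \right)} = -9 - 4 J$ ($L{\left(y,J \right)} = - 4 J + \left(3 - 12\right) = - 4 J - 9 = -9 - 4 J$)
$\left(\left(L{\left(M{\left(4 \right)},-13 \right)} - 314\right) \left(699 - 730\right) - 639\right)^{2} = \left(\left(\left(-9 - -52\right) - 314\right) \left(699 - 730\right) - 639\right)^{2} = \left(\left(\left(-9 + 52\right) - 314\right) \left(-31\right) - 639\right)^{2} = \left(\left(43 - 314\right) \left(-31\right) - 639\right)^{2} = \left(\left(-271\right) \left(-31\right) - 639\right)^{2} = \left(8401 - 639\right)^{2} = 7762^{2} = 60248644$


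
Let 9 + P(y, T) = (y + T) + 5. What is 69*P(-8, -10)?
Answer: -1518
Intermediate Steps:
P(y, T) = -4 + T + y (P(y, T) = -9 + ((y + T) + 5) = -9 + ((T + y) + 5) = -9 + (5 + T + y) = -4 + T + y)
69*P(-8, -10) = 69*(-4 - 10 - 8) = 69*(-22) = -1518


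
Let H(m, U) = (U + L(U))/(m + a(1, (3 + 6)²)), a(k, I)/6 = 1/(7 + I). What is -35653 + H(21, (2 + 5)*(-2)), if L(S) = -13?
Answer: -3672391/103 ≈ -35654.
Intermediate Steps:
a(k, I) = 6/(7 + I)
H(m, U) = (-13 + U)/(3/44 + m) (H(m, U) = (U - 13)/(m + 6/(7 + (3 + 6)²)) = (-13 + U)/(m + 6/(7 + 9²)) = (-13 + U)/(m + 6/(7 + 81)) = (-13 + U)/(m + 6/88) = (-13 + U)/(m + 6*(1/88)) = (-13 + U)/(m + 3/44) = (-13 + U)/(3/44 + m))
-35653 + H(21, (2 + 5)*(-2)) = -35653 + 44*(-13 + (2 + 5)*(-2))/(3 + 44*21) = -35653 + 44*(-13 + 7*(-2))/(3 + 924) = -35653 + 44*(-13 - 14)/927 = -35653 + 44*(1/927)*(-27) = -35653 - 132/103 = -3672391/103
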